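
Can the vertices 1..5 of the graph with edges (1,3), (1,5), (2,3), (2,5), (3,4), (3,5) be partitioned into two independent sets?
No (odd cycle of length 3: 5 -> 1 -> 3 -> 5)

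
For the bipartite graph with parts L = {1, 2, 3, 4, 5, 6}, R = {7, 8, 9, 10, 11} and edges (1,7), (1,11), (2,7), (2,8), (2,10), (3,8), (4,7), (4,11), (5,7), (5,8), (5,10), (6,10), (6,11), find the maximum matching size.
4 (matching: (1,11), (2,10), (3,8), (4,7); upper bound min(|L|,|R|) = min(6,5) = 5)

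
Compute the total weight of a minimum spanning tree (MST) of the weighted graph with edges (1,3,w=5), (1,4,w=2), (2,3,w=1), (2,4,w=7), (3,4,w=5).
8 (MST edges: (1,3,w=5), (1,4,w=2), (2,3,w=1); sum of weights 5 + 2 + 1 = 8)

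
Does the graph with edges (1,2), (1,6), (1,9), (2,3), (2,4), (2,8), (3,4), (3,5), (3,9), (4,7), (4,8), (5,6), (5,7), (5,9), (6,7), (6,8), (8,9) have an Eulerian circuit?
No (2 vertices have odd degree: {1, 7}; Eulerian circuit requires 0)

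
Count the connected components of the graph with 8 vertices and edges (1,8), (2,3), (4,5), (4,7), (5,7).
4 (components: {1, 8}, {2, 3}, {4, 5, 7}, {6})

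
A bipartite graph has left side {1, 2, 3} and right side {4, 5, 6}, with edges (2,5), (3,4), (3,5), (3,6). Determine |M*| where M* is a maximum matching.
2 (matching: (2,5), (3,6); upper bound min(|L|,|R|) = min(3,3) = 3)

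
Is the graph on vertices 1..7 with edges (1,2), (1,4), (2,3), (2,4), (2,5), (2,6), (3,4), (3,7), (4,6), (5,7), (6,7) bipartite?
No (odd cycle of length 3: 2 -> 1 -> 4 -> 2)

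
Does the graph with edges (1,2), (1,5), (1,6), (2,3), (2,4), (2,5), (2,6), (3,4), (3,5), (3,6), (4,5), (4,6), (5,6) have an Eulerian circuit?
No (4 vertices have odd degree: {1, 2, 5, 6}; Eulerian circuit requires 0)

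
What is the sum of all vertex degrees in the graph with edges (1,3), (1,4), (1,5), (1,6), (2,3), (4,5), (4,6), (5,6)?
16 (handshake: sum of degrees = 2|E| = 2 x 8 = 16)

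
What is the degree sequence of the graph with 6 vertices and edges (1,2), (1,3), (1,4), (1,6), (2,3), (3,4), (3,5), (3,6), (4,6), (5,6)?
[5, 4, 4, 3, 2, 2] (degrees: deg(1)=4, deg(2)=2, deg(3)=5, deg(4)=3, deg(5)=2, deg(6)=4)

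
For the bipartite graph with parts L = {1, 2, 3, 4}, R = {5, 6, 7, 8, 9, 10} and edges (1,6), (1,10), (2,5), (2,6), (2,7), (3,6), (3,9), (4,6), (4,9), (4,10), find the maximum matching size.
4 (matching: (1,10), (2,7), (3,9), (4,6); upper bound min(|L|,|R|) = min(4,6) = 4)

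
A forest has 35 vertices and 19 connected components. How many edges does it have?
16 (Each of the 19 component trees on V_i vertices has V_i - 1 edges; summing gives V - C = 35 - 19 = 16)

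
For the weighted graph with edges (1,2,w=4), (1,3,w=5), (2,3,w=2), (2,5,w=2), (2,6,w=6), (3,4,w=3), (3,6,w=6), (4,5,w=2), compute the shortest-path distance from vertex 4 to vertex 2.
4 (path: 4 -> 5 -> 2; weights 2 + 2 = 4)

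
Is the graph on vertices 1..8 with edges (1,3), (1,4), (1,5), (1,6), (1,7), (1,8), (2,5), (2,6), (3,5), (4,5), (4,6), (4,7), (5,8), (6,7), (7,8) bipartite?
No (odd cycle of length 3: 5 -> 1 -> 3 -> 5)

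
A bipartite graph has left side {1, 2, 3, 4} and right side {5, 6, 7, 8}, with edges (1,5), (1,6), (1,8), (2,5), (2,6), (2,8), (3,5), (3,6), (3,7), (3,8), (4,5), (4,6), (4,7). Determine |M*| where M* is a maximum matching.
4 (matching: (1,8), (2,6), (3,7), (4,5); upper bound min(|L|,|R|) = min(4,4) = 4)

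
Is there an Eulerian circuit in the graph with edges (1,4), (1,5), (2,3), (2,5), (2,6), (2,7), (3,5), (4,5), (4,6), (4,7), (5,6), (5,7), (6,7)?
Yes (the graph is connected and all 7 vertices have even degree)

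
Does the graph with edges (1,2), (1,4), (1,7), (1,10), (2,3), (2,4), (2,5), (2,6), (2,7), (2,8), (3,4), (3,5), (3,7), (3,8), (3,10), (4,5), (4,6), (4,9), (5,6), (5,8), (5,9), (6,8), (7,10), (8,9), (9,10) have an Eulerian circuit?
No (2 vertices have odd degree: {2, 8}; Eulerian circuit requires 0)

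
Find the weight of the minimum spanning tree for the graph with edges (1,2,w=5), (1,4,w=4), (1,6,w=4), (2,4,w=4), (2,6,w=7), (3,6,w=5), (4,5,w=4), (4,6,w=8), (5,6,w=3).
20 (MST edges: (1,4,w=4), (1,6,w=4), (2,4,w=4), (3,6,w=5), (5,6,w=3); sum of weights 4 + 4 + 4 + 5 + 3 = 20)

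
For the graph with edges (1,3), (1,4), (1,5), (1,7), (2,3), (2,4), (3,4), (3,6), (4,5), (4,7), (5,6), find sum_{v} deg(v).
22 (handshake: sum of degrees = 2|E| = 2 x 11 = 22)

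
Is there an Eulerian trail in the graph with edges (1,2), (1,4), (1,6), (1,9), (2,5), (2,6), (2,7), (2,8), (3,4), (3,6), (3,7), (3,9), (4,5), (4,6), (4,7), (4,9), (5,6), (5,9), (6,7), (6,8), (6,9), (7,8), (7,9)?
Yes (the graph is connected and exactly 2 vertices have odd degree: {2, 8}; any Eulerian path must start and end at those)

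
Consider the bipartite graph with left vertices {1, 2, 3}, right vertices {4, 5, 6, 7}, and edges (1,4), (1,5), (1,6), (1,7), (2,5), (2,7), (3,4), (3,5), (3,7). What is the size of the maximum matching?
3 (matching: (1,6), (2,7), (3,5); upper bound min(|L|,|R|) = min(3,4) = 3)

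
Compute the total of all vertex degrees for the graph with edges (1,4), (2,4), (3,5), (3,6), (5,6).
10 (handshake: sum of degrees = 2|E| = 2 x 5 = 10)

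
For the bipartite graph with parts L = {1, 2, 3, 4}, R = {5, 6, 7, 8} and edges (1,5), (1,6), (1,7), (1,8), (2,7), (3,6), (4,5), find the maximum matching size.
4 (matching: (1,8), (2,7), (3,6), (4,5); upper bound min(|L|,|R|) = min(4,4) = 4)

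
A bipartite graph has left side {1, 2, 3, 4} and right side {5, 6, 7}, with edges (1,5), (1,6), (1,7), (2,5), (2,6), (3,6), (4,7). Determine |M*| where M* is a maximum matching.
3 (matching: (1,7), (2,5), (3,6); upper bound min(|L|,|R|) = min(4,3) = 3)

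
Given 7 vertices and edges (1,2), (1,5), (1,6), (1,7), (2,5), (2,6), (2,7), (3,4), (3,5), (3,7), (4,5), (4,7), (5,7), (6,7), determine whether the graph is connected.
Yes (BFS from 1 visits [1, 2, 5, 6, 7, 3, 4] — all 7 vertices reached)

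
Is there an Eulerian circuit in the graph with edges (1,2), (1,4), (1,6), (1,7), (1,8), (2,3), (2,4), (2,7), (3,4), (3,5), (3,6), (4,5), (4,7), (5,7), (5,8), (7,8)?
No (4 vertices have odd degree: {1, 4, 7, 8}; Eulerian circuit requires 0)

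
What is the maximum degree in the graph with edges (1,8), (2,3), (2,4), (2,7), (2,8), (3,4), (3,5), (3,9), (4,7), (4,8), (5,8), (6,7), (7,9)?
4 (attained at vertices 2, 3, 4, 7, 8)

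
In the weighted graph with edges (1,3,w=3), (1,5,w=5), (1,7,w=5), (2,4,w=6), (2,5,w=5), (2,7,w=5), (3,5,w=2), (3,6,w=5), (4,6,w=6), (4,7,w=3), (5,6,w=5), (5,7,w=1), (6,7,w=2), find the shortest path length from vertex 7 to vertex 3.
3 (path: 7 -> 5 -> 3; weights 1 + 2 = 3)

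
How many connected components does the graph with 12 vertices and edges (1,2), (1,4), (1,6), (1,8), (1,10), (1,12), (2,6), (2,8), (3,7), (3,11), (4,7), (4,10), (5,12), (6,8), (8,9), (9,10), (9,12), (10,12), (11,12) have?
1 (components: {1, 2, 3, 4, 5, 6, 7, 8, 9, 10, 11, 12})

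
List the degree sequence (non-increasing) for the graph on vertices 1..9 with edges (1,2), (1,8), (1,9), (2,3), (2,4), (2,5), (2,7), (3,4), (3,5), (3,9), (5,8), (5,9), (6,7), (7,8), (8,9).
[5, 4, 4, 4, 4, 3, 3, 2, 1] (degrees: deg(1)=3, deg(2)=5, deg(3)=4, deg(4)=2, deg(5)=4, deg(6)=1, deg(7)=3, deg(8)=4, deg(9)=4)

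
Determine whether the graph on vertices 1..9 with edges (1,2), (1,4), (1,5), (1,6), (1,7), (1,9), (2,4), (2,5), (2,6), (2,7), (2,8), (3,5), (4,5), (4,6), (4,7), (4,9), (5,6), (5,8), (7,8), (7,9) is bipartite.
No (odd cycle of length 3: 2 -> 1 -> 7 -> 2)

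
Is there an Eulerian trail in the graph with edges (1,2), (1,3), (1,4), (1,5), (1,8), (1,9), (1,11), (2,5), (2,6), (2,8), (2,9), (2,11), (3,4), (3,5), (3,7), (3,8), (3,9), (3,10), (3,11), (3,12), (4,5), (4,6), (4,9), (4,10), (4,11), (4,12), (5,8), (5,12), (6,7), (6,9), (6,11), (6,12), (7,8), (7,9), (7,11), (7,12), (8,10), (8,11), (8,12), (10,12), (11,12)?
Yes (the graph is connected and exactly 2 vertices have odd degree: {1, 3}; any Eulerian path must start and end at those)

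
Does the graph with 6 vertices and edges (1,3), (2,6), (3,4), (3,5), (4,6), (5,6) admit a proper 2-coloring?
Yes. Partition: {1, 2, 4, 5}, {3, 6}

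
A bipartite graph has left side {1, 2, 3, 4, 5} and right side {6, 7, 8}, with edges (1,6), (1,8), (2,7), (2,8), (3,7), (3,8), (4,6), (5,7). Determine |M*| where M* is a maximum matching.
3 (matching: (1,8), (2,7), (4,6); upper bound min(|L|,|R|) = min(5,3) = 3)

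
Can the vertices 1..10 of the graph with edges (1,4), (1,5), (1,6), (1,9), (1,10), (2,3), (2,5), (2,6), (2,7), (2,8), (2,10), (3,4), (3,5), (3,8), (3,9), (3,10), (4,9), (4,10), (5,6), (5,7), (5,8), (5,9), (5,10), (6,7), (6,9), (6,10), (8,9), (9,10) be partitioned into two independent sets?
No (odd cycle of length 3: 5 -> 1 -> 9 -> 5)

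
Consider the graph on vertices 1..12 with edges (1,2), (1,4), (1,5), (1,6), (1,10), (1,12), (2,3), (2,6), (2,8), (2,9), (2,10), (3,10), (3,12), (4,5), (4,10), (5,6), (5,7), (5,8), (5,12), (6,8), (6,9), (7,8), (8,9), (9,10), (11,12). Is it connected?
Yes (BFS from 1 visits [1, 2, 4, 5, 6, 10, 12, 3, 8, 9, 7, 11] — all 12 vertices reached)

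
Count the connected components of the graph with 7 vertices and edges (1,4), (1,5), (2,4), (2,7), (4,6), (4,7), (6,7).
2 (components: {1, 2, 4, 5, 6, 7}, {3})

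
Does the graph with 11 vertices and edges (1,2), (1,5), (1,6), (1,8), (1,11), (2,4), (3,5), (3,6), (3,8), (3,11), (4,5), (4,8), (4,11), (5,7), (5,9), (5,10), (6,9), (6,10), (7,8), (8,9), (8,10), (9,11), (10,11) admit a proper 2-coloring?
Yes. Partition: {1, 3, 4, 7, 9, 10}, {2, 5, 6, 8, 11}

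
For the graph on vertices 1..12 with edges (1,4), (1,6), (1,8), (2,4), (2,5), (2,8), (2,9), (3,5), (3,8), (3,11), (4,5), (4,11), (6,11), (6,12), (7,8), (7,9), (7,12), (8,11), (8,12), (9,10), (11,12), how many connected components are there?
1 (components: {1, 2, 3, 4, 5, 6, 7, 8, 9, 10, 11, 12})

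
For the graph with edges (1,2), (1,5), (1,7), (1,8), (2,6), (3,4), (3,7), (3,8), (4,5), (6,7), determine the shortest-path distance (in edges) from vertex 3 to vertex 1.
2 (path: 3 -> 7 -> 1, 2 edges)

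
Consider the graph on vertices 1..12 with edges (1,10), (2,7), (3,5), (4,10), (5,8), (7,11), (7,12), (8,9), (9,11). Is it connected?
No, it has 3 components: {1, 4, 10}, {2, 3, 5, 7, 8, 9, 11, 12}, {6}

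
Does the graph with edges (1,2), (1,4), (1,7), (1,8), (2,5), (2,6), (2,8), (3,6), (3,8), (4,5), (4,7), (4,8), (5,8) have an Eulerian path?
Yes (the graph is connected and exactly 2 vertices have odd degree: {5, 8}; any Eulerian path must start and end at those)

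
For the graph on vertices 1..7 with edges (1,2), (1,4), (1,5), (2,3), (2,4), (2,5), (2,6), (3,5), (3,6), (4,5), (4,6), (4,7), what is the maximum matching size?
3 (matching: (1,5), (2,6), (4,7); upper bound floor(n/2) = floor(7/2) = 3)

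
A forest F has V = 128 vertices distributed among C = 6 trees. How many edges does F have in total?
122 (Each of the 6 component trees on V_i vertices has V_i - 1 edges; summing gives V - C = 128 - 6 = 122)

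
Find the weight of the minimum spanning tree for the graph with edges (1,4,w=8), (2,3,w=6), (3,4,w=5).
19 (MST edges: (1,4,w=8), (2,3,w=6), (3,4,w=5); sum of weights 8 + 6 + 5 = 19)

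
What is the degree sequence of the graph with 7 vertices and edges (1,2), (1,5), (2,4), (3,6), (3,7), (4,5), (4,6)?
[3, 2, 2, 2, 2, 2, 1] (degrees: deg(1)=2, deg(2)=2, deg(3)=2, deg(4)=3, deg(5)=2, deg(6)=2, deg(7)=1)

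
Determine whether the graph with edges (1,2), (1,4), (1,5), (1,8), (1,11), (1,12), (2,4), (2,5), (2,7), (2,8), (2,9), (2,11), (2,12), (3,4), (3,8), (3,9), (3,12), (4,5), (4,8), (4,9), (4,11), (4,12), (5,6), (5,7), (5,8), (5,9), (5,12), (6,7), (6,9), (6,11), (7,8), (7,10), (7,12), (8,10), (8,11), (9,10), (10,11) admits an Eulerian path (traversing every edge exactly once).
Yes — and in fact it has an Eulerian circuit (the graph is connected and all 12 vertices have even degree)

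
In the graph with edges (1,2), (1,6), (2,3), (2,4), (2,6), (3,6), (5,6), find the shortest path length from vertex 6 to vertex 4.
2 (path: 6 -> 2 -> 4, 2 edges)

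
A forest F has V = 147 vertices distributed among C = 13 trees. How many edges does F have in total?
134 (Each of the 13 component trees on V_i vertices has V_i - 1 edges; summing gives V - C = 147 - 13 = 134)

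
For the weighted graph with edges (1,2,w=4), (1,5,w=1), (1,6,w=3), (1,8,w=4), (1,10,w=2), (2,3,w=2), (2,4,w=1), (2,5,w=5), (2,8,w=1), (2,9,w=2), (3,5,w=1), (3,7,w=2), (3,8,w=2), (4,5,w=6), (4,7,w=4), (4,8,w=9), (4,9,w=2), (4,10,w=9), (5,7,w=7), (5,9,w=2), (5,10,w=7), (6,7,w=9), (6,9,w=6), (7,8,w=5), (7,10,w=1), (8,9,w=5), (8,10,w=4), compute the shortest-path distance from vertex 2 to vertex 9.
2 (path: 2 -> 9; weights 2 = 2)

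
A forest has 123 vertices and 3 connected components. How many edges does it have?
120 (Each of the 3 component trees on V_i vertices has V_i - 1 edges; summing gives V - C = 123 - 3 = 120)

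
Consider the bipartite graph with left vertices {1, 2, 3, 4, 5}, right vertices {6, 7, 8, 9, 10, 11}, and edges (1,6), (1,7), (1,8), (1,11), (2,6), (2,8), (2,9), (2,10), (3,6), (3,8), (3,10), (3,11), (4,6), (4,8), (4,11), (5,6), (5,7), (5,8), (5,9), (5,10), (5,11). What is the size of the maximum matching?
5 (matching: (1,11), (2,9), (3,10), (4,8), (5,7); upper bound min(|L|,|R|) = min(5,6) = 5)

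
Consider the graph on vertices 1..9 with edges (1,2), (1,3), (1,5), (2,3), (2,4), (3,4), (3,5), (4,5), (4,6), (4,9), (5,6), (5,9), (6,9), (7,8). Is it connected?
No, it has 2 components: {1, 2, 3, 4, 5, 6, 9}, {7, 8}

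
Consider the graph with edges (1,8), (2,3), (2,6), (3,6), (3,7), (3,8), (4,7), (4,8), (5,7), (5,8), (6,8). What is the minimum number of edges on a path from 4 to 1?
2 (path: 4 -> 8 -> 1, 2 edges)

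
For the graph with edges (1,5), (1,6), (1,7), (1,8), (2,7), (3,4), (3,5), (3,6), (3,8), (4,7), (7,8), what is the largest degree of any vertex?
4 (attained at vertices 1, 3, 7)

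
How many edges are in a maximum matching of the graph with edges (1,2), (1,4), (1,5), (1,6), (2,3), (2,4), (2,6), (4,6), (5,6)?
3 (matching: (1,5), (2,3), (4,6); upper bound floor(n/2) = floor(6/2) = 3)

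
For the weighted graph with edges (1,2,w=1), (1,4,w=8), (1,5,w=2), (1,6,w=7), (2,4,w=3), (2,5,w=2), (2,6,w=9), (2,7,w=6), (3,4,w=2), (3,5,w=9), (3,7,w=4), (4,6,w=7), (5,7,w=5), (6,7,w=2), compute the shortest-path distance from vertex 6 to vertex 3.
6 (path: 6 -> 7 -> 3; weights 2 + 4 = 6)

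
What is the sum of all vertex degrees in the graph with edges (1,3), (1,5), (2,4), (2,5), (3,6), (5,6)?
12 (handshake: sum of degrees = 2|E| = 2 x 6 = 12)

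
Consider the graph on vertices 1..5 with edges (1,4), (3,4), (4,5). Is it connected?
No, it has 2 components: {1, 3, 4, 5}, {2}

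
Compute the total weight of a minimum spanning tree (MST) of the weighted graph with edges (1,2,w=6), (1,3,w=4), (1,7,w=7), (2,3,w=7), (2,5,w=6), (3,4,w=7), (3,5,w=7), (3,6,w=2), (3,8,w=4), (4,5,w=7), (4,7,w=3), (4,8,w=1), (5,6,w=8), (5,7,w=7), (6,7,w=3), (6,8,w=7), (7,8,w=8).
25 (MST edges: (1,2,w=6), (1,3,w=4), (2,5,w=6), (3,6,w=2), (4,7,w=3), (4,8,w=1), (6,7,w=3); sum of weights 6 + 4 + 6 + 2 + 3 + 1 + 3 = 25)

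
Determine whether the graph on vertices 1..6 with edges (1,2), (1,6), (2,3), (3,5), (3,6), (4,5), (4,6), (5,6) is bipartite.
No (odd cycle of length 5: 3 -> 2 -> 1 -> 6 -> 5 -> 3)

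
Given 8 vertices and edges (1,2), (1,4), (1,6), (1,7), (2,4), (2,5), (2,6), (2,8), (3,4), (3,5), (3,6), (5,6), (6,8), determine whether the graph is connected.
Yes (BFS from 1 visits [1, 2, 4, 6, 7, 5, 8, 3] — all 8 vertices reached)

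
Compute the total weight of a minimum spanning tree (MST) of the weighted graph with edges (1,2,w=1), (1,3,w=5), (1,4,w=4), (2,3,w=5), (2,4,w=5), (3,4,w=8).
10 (MST edges: (1,2,w=1), (1,3,w=5), (1,4,w=4); sum of weights 1 + 5 + 4 = 10)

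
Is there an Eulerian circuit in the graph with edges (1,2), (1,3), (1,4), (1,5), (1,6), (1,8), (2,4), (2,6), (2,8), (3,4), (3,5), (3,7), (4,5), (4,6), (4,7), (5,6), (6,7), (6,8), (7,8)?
Yes (the graph is connected and all 8 vertices have even degree)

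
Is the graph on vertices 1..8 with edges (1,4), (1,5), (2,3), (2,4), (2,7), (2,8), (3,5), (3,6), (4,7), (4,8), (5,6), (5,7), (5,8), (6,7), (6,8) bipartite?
No (odd cycle of length 3: 7 -> 4 -> 2 -> 7)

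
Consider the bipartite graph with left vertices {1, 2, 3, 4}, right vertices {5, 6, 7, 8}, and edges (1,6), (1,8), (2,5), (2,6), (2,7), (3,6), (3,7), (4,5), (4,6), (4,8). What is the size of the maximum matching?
4 (matching: (1,8), (2,7), (3,6), (4,5); upper bound min(|L|,|R|) = min(4,4) = 4)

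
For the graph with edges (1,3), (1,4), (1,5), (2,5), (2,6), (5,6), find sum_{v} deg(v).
12 (handshake: sum of degrees = 2|E| = 2 x 6 = 12)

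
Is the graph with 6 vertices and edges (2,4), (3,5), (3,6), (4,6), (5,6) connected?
No, it has 2 components: {1}, {2, 3, 4, 5, 6}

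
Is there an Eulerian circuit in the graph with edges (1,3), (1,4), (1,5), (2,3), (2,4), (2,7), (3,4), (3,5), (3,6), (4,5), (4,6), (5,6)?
No (6 vertices have odd degree: {1, 2, 3, 4, 6, 7}; Eulerian circuit requires 0)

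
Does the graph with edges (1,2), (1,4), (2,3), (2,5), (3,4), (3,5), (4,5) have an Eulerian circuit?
No (4 vertices have odd degree: {2, 3, 4, 5}; Eulerian circuit requires 0)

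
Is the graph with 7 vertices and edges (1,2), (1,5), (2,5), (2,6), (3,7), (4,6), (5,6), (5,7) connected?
Yes (BFS from 1 visits [1, 2, 5, 6, 7, 4, 3] — all 7 vertices reached)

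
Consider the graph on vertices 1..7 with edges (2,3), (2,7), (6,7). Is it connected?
No, it has 4 components: {1}, {2, 3, 6, 7}, {4}, {5}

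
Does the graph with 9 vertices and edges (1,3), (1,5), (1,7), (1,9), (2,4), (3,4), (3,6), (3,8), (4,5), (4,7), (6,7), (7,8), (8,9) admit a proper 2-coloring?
Yes. Partition: {1, 4, 6, 8}, {2, 3, 5, 7, 9}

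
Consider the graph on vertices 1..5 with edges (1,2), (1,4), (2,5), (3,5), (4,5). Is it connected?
Yes (BFS from 1 visits [1, 2, 4, 5, 3] — all 5 vertices reached)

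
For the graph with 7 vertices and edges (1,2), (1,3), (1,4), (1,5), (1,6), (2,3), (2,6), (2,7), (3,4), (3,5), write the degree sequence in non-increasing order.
[5, 4, 4, 2, 2, 2, 1] (degrees: deg(1)=5, deg(2)=4, deg(3)=4, deg(4)=2, deg(5)=2, deg(6)=2, deg(7)=1)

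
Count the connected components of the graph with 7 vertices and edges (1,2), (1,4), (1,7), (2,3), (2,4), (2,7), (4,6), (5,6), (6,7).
1 (components: {1, 2, 3, 4, 5, 6, 7})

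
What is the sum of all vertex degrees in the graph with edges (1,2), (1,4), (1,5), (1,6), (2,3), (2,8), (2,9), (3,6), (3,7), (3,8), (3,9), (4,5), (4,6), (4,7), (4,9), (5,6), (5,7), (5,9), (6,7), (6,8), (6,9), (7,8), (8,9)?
46 (handshake: sum of degrees = 2|E| = 2 x 23 = 46)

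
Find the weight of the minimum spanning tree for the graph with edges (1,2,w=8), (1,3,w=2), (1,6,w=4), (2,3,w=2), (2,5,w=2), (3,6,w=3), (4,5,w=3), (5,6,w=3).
12 (MST edges: (1,3,w=2), (2,3,w=2), (2,5,w=2), (3,6,w=3), (4,5,w=3); sum of weights 2 + 2 + 2 + 3 + 3 = 12)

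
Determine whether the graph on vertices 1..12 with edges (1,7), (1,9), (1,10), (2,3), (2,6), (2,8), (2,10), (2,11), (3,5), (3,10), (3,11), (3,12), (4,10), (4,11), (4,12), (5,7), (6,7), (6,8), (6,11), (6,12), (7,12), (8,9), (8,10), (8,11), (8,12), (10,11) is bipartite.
No (odd cycle of length 5: 6 -> 7 -> 1 -> 10 -> 2 -> 6)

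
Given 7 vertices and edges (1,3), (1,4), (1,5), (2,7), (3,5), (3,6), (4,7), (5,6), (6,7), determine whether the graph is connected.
Yes (BFS from 1 visits [1, 3, 4, 5, 6, 7, 2] — all 7 vertices reached)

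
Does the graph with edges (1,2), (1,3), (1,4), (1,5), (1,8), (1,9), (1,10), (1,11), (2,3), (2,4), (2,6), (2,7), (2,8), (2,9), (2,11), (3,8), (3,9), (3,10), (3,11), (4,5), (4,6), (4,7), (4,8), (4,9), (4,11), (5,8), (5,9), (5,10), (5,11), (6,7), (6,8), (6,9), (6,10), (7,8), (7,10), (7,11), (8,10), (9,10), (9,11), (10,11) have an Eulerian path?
Yes — and in fact it has an Eulerian circuit (the graph is connected and all 11 vertices have even degree)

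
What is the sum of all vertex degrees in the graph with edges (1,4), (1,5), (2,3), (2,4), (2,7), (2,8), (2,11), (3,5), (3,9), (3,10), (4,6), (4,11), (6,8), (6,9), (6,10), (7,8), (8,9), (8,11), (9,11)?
38 (handshake: sum of degrees = 2|E| = 2 x 19 = 38)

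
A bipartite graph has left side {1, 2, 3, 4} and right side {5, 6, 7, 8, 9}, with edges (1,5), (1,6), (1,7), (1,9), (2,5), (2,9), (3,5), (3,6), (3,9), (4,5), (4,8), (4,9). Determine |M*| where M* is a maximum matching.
4 (matching: (1,7), (2,9), (3,6), (4,8); upper bound min(|L|,|R|) = min(4,5) = 4)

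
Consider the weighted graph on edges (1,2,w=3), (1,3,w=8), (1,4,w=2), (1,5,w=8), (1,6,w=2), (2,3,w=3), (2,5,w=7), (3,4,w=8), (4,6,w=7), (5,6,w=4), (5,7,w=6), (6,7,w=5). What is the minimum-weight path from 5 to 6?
4 (path: 5 -> 6; weights 4 = 4)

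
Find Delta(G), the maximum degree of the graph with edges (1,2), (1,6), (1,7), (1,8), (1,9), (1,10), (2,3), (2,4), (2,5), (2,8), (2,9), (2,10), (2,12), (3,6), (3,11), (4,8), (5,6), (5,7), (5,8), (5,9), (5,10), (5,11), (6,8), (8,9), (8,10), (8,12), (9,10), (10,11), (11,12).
8 (attained at vertices 2, 8)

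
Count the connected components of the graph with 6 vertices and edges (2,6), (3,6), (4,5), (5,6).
2 (components: {1}, {2, 3, 4, 5, 6})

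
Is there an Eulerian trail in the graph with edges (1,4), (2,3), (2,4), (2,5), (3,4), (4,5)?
Yes (the graph is connected and exactly 2 vertices have odd degree: {1, 2}; any Eulerian path must start and end at those)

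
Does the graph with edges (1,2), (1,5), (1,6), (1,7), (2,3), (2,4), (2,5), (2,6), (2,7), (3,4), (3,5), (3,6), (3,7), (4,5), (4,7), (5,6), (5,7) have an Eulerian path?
Yes (the graph is connected and exactly 2 vertices have odd degree: {3, 7}; any Eulerian path must start and end at those)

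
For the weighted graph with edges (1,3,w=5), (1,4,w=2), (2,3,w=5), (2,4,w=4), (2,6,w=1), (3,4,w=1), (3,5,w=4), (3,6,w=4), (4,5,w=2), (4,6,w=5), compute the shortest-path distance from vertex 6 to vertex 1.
7 (path: 6 -> 4 -> 1; weights 5 + 2 = 7)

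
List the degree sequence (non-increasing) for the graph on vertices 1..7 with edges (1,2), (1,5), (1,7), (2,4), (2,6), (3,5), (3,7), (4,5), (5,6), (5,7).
[5, 3, 3, 3, 2, 2, 2] (degrees: deg(1)=3, deg(2)=3, deg(3)=2, deg(4)=2, deg(5)=5, deg(6)=2, deg(7)=3)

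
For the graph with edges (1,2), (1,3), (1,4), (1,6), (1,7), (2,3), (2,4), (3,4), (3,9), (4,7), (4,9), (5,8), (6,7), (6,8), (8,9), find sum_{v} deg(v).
30 (handshake: sum of degrees = 2|E| = 2 x 15 = 30)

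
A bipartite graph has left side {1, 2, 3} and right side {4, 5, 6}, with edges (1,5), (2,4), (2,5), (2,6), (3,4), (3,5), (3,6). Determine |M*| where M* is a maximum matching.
3 (matching: (1,5), (2,6), (3,4); upper bound min(|L|,|R|) = min(3,3) = 3)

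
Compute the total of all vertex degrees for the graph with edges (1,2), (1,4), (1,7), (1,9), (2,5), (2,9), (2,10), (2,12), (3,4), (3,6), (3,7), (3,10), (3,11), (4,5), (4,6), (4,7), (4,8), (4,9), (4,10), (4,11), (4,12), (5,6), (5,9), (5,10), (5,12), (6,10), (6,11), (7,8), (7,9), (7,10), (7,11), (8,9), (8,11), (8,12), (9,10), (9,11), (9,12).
74 (handshake: sum of degrees = 2|E| = 2 x 37 = 74)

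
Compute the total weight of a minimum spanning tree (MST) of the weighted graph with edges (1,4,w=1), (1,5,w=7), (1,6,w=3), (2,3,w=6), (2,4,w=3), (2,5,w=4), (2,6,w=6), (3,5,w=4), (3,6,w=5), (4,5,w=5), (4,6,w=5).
15 (MST edges: (1,4,w=1), (1,6,w=3), (2,4,w=3), (2,5,w=4), (3,5,w=4); sum of weights 1 + 3 + 3 + 4 + 4 = 15)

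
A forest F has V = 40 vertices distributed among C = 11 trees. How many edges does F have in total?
29 (Each of the 11 component trees on V_i vertices has V_i - 1 edges; summing gives V - C = 40 - 11 = 29)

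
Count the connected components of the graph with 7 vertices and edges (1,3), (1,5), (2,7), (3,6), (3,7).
2 (components: {1, 2, 3, 5, 6, 7}, {4})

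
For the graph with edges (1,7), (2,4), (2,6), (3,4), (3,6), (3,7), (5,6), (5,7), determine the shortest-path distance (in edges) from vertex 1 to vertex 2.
4 (path: 1 -> 7 -> 5 -> 6 -> 2, 4 edges)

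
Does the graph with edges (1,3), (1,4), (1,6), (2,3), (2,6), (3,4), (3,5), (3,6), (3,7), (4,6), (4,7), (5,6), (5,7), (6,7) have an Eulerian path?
Yes (the graph is connected and exactly 2 vertices have odd degree: {1, 5}; any Eulerian path must start and end at those)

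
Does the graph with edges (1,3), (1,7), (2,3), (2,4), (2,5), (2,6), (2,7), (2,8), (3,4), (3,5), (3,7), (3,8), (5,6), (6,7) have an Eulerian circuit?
No (2 vertices have odd degree: {5, 6}; Eulerian circuit requires 0)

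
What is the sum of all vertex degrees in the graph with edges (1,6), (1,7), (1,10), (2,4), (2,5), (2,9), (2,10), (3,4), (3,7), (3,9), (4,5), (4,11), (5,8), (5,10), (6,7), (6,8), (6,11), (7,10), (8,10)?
38 (handshake: sum of degrees = 2|E| = 2 x 19 = 38)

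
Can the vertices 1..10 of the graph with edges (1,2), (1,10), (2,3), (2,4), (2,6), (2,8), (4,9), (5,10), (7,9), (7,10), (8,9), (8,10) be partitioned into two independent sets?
Yes. Partition: {1, 3, 4, 5, 6, 7, 8}, {2, 9, 10}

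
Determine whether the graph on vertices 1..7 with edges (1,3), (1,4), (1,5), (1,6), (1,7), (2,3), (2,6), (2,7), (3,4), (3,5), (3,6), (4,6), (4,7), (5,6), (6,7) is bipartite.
No (odd cycle of length 3: 4 -> 1 -> 6 -> 4)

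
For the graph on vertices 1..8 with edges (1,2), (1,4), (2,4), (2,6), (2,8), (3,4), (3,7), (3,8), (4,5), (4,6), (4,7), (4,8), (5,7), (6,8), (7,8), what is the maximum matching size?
4 (matching: (1,4), (2,6), (3,8), (5,7); upper bound floor(n/2) = floor(8/2) = 4)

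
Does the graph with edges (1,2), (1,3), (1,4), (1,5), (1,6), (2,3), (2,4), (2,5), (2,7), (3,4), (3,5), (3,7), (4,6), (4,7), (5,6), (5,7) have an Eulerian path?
No (6 vertices have odd degree: {1, 2, 3, 4, 5, 6}; Eulerian path requires 0 or 2)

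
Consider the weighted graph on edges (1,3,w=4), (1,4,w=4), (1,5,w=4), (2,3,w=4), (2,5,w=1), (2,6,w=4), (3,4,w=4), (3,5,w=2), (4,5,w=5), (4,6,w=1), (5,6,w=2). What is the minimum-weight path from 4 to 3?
4 (path: 4 -> 3; weights 4 = 4)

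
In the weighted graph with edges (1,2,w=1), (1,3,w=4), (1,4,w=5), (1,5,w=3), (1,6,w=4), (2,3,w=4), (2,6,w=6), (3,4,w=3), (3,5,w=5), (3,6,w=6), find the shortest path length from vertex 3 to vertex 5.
5 (path: 3 -> 5; weights 5 = 5)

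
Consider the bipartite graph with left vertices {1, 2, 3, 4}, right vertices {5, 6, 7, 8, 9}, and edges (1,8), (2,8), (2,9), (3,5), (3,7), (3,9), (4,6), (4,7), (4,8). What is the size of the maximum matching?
4 (matching: (1,8), (2,9), (3,7), (4,6); upper bound min(|L|,|R|) = min(4,5) = 4)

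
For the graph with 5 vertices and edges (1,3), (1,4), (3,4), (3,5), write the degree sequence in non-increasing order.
[3, 2, 2, 1, 0] (degrees: deg(1)=2, deg(2)=0, deg(3)=3, deg(4)=2, deg(5)=1)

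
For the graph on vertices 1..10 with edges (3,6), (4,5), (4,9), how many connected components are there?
7 (components: {1}, {2}, {3, 6}, {4, 5, 9}, {7}, {8}, {10})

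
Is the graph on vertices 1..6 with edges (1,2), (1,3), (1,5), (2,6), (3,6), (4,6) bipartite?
Yes. Partition: {1, 6}, {2, 3, 4, 5}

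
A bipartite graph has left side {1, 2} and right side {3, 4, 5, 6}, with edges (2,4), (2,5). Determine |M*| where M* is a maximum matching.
1 (matching: (2,5); upper bound min(|L|,|R|) = min(2,4) = 2)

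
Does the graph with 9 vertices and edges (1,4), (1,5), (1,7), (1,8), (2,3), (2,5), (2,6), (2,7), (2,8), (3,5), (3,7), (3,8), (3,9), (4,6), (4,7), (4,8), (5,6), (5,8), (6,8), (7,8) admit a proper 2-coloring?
No (odd cycle of length 3: 5 -> 1 -> 8 -> 5)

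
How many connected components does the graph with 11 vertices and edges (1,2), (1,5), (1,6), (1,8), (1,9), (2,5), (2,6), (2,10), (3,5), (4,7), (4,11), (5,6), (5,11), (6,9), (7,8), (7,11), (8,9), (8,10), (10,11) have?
1 (components: {1, 2, 3, 4, 5, 6, 7, 8, 9, 10, 11})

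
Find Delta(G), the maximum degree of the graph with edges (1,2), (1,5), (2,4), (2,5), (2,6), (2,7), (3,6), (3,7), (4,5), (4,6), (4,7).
5 (attained at vertex 2)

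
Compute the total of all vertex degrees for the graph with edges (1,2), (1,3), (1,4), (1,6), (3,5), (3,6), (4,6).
14 (handshake: sum of degrees = 2|E| = 2 x 7 = 14)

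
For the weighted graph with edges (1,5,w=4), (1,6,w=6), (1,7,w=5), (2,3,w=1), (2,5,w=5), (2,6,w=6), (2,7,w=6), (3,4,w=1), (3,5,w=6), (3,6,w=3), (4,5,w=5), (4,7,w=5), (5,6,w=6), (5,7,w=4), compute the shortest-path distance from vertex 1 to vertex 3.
9 (path: 1 -> 6 -> 3; weights 6 + 3 = 9)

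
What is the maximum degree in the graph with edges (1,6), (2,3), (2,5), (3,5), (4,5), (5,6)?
4 (attained at vertex 5)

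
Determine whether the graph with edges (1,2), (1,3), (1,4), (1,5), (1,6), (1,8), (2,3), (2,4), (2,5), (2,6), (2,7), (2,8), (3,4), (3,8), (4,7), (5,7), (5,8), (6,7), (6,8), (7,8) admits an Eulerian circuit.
No (2 vertices have odd degree: {2, 7}; Eulerian circuit requires 0)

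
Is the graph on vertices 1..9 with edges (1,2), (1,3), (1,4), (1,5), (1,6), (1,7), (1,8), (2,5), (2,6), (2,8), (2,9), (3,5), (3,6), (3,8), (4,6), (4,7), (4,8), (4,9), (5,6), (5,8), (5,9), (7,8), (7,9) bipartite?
No (odd cycle of length 3: 5 -> 1 -> 8 -> 5)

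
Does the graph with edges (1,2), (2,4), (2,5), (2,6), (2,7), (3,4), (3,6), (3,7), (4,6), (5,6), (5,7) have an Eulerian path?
No (6 vertices have odd degree: {1, 2, 3, 4, 5, 7}; Eulerian path requires 0 or 2)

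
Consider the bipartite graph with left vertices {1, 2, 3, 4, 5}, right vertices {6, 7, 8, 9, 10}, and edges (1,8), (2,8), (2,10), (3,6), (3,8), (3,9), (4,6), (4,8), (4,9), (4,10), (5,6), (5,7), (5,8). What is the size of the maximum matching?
5 (matching: (1,8), (2,10), (3,9), (4,6), (5,7); upper bound min(|L|,|R|) = min(5,5) = 5)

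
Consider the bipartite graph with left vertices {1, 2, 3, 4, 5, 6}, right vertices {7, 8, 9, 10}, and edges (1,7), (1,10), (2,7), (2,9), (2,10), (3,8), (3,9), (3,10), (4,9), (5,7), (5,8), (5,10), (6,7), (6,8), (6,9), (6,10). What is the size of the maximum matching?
4 (matching: (1,10), (2,9), (3,8), (5,7); upper bound min(|L|,|R|) = min(6,4) = 4)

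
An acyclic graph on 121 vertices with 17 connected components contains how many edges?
104 (Each of the 17 component trees on V_i vertices has V_i - 1 edges; summing gives V - C = 121 - 17 = 104)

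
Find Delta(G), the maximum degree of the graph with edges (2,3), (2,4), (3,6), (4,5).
2 (attained at vertices 2, 3, 4)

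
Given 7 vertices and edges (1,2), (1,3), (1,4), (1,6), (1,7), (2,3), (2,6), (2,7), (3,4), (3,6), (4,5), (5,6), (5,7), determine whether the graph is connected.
Yes (BFS from 1 visits [1, 2, 3, 4, 6, 7, 5] — all 7 vertices reached)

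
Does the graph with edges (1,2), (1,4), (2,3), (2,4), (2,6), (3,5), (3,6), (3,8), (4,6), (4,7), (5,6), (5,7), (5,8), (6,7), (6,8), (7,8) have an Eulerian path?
Yes — and in fact it has an Eulerian circuit (the graph is connected and all 8 vertices have even degree)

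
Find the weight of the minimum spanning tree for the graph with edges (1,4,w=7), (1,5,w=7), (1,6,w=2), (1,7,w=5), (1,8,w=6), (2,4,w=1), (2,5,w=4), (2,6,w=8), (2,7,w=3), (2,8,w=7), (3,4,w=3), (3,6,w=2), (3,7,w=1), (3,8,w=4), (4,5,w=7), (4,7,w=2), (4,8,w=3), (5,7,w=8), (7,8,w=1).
13 (MST edges: (1,6,w=2), (2,4,w=1), (2,5,w=4), (3,6,w=2), (3,7,w=1), (4,7,w=2), (7,8,w=1); sum of weights 2 + 1 + 4 + 2 + 1 + 2 + 1 = 13)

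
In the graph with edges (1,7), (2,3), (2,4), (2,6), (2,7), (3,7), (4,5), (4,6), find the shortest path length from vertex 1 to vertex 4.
3 (path: 1 -> 7 -> 2 -> 4, 3 edges)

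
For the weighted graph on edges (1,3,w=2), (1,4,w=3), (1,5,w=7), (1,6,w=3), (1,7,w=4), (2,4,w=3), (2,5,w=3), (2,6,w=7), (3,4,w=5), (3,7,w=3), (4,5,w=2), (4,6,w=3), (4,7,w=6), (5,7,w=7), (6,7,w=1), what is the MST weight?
14 (MST edges: (1,3,w=2), (1,4,w=3), (1,6,w=3), (2,5,w=3), (4,5,w=2), (6,7,w=1); sum of weights 2 + 3 + 3 + 3 + 2 + 1 = 14)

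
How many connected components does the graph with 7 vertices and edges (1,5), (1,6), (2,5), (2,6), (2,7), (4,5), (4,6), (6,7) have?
2 (components: {1, 2, 4, 5, 6, 7}, {3})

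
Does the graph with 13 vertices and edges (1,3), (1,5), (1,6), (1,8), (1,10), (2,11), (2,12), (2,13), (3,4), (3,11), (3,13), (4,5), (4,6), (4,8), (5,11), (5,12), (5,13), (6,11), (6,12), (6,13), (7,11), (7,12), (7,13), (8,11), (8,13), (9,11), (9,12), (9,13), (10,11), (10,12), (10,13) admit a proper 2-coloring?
Yes. Partition: {1, 4, 11, 12, 13}, {2, 3, 5, 6, 7, 8, 9, 10}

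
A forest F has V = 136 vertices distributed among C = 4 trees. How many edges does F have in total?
132 (Each of the 4 component trees on V_i vertices has V_i - 1 edges; summing gives V - C = 136 - 4 = 132)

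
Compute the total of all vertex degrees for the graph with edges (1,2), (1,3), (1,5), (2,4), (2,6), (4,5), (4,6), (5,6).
16 (handshake: sum of degrees = 2|E| = 2 x 8 = 16)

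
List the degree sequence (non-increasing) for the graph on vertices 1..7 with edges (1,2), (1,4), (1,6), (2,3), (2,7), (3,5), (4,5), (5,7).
[3, 3, 3, 2, 2, 2, 1] (degrees: deg(1)=3, deg(2)=3, deg(3)=2, deg(4)=2, deg(5)=3, deg(6)=1, deg(7)=2)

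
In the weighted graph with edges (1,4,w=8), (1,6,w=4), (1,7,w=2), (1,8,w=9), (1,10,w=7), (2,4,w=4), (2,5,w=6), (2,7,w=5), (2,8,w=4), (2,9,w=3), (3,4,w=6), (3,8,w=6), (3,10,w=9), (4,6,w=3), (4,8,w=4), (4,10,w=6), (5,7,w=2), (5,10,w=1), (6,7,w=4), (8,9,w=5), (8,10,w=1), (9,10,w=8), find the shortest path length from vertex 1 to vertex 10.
5 (path: 1 -> 7 -> 5 -> 10; weights 2 + 2 + 1 = 5)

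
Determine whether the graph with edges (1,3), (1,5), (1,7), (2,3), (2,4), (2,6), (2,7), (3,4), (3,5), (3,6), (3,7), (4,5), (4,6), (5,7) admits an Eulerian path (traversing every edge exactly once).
Yes (the graph is connected and exactly 2 vertices have odd degree: {1, 6}; any Eulerian path must start and end at those)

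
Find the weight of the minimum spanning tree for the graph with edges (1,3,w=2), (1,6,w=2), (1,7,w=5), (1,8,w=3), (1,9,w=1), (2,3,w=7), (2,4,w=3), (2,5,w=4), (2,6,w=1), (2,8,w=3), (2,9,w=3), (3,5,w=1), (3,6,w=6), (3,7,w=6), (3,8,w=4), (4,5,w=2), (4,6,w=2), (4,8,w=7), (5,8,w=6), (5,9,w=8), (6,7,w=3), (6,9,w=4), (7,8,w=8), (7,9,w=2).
14 (MST edges: (1,3,w=2), (1,6,w=2), (1,8,w=3), (1,9,w=1), (2,6,w=1), (3,5,w=1), (4,5,w=2), (7,9,w=2); sum of weights 2 + 2 + 3 + 1 + 1 + 1 + 2 + 2 = 14)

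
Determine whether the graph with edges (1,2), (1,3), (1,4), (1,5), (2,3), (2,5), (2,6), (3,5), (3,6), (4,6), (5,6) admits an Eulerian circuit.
Yes (the graph is connected and all 6 vertices have even degree)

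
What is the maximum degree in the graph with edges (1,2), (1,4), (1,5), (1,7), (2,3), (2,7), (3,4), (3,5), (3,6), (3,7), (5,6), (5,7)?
5 (attained at vertex 3)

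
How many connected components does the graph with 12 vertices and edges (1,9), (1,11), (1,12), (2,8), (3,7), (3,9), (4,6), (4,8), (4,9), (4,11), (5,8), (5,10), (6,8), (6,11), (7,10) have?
1 (components: {1, 2, 3, 4, 5, 6, 7, 8, 9, 10, 11, 12})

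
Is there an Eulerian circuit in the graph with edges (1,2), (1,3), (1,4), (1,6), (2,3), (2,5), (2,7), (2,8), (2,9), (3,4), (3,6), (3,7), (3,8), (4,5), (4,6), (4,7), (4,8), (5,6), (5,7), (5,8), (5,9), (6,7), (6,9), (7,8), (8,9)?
Yes (the graph is connected and all 9 vertices have even degree)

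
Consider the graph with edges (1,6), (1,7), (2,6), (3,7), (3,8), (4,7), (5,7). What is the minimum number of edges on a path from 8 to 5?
3 (path: 8 -> 3 -> 7 -> 5, 3 edges)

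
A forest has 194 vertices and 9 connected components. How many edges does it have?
185 (Each of the 9 component trees on V_i vertices has V_i - 1 edges; summing gives V - C = 194 - 9 = 185)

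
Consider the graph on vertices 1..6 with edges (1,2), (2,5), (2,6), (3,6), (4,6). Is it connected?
Yes (BFS from 1 visits [1, 2, 5, 6, 3, 4] — all 6 vertices reached)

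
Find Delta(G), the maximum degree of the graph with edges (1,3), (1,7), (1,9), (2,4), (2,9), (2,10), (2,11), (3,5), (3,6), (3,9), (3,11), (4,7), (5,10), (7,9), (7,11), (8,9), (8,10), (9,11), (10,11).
6 (attained at vertex 9)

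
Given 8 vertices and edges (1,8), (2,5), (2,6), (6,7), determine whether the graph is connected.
No, it has 4 components: {1, 8}, {2, 5, 6, 7}, {3}, {4}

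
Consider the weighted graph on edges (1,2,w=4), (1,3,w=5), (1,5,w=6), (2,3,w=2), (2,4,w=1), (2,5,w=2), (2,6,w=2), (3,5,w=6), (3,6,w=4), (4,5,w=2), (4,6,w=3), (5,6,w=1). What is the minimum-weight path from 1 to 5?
6 (path: 1 -> 5; weights 6 = 6)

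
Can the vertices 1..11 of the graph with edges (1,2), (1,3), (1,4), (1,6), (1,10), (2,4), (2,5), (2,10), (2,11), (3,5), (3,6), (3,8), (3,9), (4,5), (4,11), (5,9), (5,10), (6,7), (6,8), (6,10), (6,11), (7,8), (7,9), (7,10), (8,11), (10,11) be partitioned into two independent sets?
No (odd cycle of length 3: 10 -> 1 -> 2 -> 10)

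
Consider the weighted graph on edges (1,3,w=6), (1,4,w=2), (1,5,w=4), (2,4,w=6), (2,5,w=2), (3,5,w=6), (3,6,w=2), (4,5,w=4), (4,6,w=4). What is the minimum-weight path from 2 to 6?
10 (path: 2 -> 4 -> 6; weights 6 + 4 = 10)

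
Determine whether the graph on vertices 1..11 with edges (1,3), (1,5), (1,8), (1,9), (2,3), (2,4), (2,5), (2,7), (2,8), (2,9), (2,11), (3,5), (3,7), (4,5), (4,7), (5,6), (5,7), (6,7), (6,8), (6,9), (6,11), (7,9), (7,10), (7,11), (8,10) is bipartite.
No (odd cycle of length 3: 3 -> 1 -> 5 -> 3)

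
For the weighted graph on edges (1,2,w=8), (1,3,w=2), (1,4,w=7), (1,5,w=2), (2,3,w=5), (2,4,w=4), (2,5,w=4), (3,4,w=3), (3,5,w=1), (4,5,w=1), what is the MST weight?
8 (MST edges: (1,5,w=2), (2,5,w=4), (3,5,w=1), (4,5,w=1); sum of weights 2 + 4 + 1 + 1 = 8)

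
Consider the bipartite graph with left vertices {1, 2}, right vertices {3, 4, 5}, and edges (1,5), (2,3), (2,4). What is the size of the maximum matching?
2 (matching: (1,5), (2,4); upper bound min(|L|,|R|) = min(2,3) = 2)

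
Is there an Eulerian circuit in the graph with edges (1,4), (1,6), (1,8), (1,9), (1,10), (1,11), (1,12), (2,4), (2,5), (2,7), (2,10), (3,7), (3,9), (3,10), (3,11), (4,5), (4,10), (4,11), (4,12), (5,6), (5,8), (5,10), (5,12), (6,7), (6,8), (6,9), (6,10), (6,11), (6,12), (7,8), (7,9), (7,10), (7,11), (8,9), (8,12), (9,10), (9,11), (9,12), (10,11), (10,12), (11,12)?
No (2 vertices have odd degree: {1, 7}; Eulerian circuit requires 0)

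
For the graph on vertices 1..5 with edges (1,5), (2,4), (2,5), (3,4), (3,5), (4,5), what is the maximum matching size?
2 (matching: (2,5), (3,4); upper bound floor(n/2) = floor(5/2) = 2)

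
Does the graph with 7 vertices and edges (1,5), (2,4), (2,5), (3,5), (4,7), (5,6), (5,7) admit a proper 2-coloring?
Yes. Partition: {1, 2, 3, 6, 7}, {4, 5}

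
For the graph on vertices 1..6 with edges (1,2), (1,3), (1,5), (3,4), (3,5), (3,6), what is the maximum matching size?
2 (matching: (1,5), (3,6); upper bound floor(n/2) = floor(6/2) = 3)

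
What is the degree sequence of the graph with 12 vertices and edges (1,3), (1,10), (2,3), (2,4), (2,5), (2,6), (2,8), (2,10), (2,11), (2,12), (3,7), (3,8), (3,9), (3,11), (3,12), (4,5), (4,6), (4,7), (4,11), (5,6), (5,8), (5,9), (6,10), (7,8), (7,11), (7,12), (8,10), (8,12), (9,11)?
[8, 7, 6, 5, 5, 5, 5, 4, 4, 4, 3, 2] (degrees: deg(1)=2, deg(2)=8, deg(3)=7, deg(4)=5, deg(5)=5, deg(6)=4, deg(7)=5, deg(8)=6, deg(9)=3, deg(10)=4, deg(11)=5, deg(12)=4)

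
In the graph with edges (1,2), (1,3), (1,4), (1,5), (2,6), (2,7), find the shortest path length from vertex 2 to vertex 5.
2 (path: 2 -> 1 -> 5, 2 edges)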